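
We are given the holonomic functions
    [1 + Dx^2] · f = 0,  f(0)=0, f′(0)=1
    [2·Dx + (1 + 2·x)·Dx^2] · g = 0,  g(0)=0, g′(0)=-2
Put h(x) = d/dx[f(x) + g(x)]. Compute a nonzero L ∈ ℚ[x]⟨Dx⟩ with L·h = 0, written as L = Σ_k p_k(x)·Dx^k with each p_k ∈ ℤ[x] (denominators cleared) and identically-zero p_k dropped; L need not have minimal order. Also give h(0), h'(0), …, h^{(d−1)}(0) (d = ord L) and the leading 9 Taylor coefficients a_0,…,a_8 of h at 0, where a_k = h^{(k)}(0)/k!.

f: a_k = 0, 1, 0, -1/6, 0, 1/120, 0, -1/5040, 0, …
g: a_k = 0, -2, 2, -8/3, 4, -32/5, 32/3, -128/7, 32, …
f+g: L₀ = lclm(L_f,L_g), ord ≤ 2+2.
h₀' ⇒ L via d/dx closure of L₀.
L = (50 + 8·x + 8·x^2) + (9 + 22·x + 12·x^2 + 8·x^3)·Dx + (50 + 8·x + 8·x^2)·Dx^2 + (9 + 22·x + 12·x^2 + 8·x^3)·Dx^3  (order 3).
h: a_k = -1, 4, -17/2, 16, -767/24, 64, -92161/720, 256, -20643839/40320, …
ICs: h(0) = -1, h′(0) = 4, h′′(0) = -17.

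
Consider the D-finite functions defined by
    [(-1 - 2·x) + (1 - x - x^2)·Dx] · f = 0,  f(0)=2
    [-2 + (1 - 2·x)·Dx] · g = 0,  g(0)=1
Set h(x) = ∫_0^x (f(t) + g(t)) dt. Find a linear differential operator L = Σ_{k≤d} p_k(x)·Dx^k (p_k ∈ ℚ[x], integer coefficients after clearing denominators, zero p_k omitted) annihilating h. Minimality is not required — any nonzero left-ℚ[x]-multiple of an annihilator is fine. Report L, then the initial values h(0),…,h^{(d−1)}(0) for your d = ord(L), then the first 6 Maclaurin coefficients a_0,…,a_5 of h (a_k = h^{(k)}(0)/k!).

f: a_k = 2, 2, 4, 6, 10, 16, …
g: a_k = 1, 2, 4, 8, 16, 32, …
h₀=f+g: left-lcm gives L₀, ord ≤ 2.
h=∫₀ˣh₀: take L = L₀·Dx.
L = (-12·x + 12·x^2 - 8·x^3)·Dx + (4 - 6·x - 6·x^2 + 16·x^3 - 16·x^4)·Dx^2 + (-1 + 5·x - 9·x^2 + 6·x^3 + 2·x^4 - 4·x^5)·Dx^3  (order 3).
h: a_k = 0, 3, 2, 8/3, 7/2, 26/5, …
ICs: h(0) = 0, h′(0) = 3, h′′(0) = 4.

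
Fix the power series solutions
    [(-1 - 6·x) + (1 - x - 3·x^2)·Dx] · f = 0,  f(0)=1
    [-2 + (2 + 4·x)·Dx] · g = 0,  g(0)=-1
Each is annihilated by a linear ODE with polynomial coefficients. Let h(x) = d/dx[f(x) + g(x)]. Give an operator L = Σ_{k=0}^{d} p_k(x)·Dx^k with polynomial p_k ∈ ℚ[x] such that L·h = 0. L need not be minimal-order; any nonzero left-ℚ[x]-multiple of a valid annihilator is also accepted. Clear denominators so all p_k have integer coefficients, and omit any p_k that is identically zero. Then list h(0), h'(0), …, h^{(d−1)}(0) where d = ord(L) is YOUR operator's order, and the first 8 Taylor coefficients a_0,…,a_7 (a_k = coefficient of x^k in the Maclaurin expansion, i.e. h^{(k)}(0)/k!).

L = (-22 - 134·x - 312·x^2 - 324·x^3 - 270·x^4) + (-13 - 148·x - 565·x^2 - 1056·x^3 - 1251·x^4 - 810·x^5)·Dx + (3 + 16·x + 25·x^2 - 26·x^3 - 183·x^4 - 312·x^5 - 180·x^6)·Dx^2  (order 2).
h: a_k = 0, 9, 39/2, 157/2, 1565/8, 4719/8, 24073/16, 65453/16, …
ICs: h(0) = 0, h′(0) = 9.

f: a_k = 1, 1, 4, 7, 19, 40, 97, 217, …
g: a_k = -1, -1, 1/2, -1/2, 5/8, -7/8, 21/16, -33/16, …
Weyl lclm of L_f,L_g ⇒ L₀ (ord ≤ 2).
h=h₀': d/dx-closure on L₀ ⇒ L.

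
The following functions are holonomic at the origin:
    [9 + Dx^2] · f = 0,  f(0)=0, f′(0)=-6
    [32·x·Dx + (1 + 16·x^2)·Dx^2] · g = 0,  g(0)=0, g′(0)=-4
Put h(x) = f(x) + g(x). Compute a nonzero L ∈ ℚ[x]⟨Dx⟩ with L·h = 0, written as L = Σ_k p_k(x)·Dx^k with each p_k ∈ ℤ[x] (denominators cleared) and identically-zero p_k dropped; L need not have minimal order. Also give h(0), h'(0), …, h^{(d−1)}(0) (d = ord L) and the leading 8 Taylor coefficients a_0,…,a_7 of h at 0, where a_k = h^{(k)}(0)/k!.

f: a_k = 0, -6, 0, 9, 0, -81/20, 0, 243/280, …
g: a_k = 0, -4, 0, 64/3, 0, -1024/5, 0, 16384/7, …
Sum ⇒ L₀ = lclm(L_f,L_g) in ℚ(x)⟨Dx⟩.
L = (-52704·x + 967680·x^3 + 663552·x^5)·Dx + (-207 + 13104·x^2 + 283392·x^4 + 331776·x^6)·Dx^2 + (-5856·x + 107520·x^3 + 73728·x^5)·Dx^3 + (-23 + 1456·x^2 + 31488·x^4 + 36864·x^6)·Dx^4  (order 4).
h: a_k = 0, -10, 0, 91/3, 0, -4177/20, 0, 655603/280, …
ICs: h(0) = 0, h′(0) = -10, h′′(0) = 0, h′′′(0) = 182.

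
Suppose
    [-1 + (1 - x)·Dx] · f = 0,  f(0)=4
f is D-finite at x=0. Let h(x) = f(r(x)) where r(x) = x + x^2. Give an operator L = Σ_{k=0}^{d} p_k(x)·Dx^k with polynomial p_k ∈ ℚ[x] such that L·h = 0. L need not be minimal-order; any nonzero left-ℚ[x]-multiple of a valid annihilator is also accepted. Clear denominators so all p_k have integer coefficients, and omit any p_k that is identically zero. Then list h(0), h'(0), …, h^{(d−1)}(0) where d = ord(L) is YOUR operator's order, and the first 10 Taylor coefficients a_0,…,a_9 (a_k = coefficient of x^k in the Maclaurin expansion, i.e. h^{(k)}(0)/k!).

f: a_k = 4, 4, 4, 4, 4, 4, 4, 4, 4, 4, …
Substitute x→r, Dx→(1/r')Dx; clear ⇒ L₀.
L = (1 + 2·x) + (-1 + x + x^2)·Dx  (order 1).
h: a_k = 4, 4, 8, 12, 20, 32, 52, 84, 136, 220, …
ICs: h(0) = 4.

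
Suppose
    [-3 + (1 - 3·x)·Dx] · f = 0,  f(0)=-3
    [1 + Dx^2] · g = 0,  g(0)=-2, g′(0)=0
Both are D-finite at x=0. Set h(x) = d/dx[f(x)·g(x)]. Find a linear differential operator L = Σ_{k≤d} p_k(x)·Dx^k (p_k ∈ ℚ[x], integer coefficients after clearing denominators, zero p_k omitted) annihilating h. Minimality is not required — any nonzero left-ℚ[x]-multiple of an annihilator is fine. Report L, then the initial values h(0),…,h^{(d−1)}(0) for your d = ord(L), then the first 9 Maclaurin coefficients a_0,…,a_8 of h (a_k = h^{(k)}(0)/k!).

f: a_k = -3, -9, -27, -81, -243, -729, -2187, -6561, -19683, …
g: a_k = -2, 0, 1, 0, -1/12, 0, 1/360, 0, -1/20160, …
Sym-product of L_f,L_g gives L₀ (≤ ord 2).
h₀' ⇒ L via d/dx closure of L₀.
L = (-17 - 6·x + 9·x^2) + (-6 + 18·x)·Dx + (1 - 6·x + 9·x^2)·Dx^2  (order 2).
h: a_k = 18, 102, 459, 1837, 27555/4, 495989/20, 3471923/40, 249978457/840, 2249806113/2240, …
ICs: h(0) = 18, h′(0) = 102.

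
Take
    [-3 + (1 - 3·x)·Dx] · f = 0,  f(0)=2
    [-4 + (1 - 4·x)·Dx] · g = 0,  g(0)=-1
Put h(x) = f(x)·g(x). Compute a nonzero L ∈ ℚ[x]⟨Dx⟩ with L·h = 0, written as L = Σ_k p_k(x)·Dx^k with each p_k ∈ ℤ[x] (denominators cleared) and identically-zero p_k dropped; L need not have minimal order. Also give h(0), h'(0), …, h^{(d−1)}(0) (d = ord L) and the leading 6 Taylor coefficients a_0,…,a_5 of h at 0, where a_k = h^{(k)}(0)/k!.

f: a_k = 2, 6, 18, 54, 162, 486, …
g: a_k = -1, -4, -16, -64, -256, -1024, …
Sym-product of L_f,L_g gives L₀ (≤ ord 1).
L = (-7 + 24·x) + (1 - 7·x + 12·x^2)·Dx  (order 1).
h: a_k = -2, -14, -74, -350, -1562, -6734, …
ICs: h(0) = -2.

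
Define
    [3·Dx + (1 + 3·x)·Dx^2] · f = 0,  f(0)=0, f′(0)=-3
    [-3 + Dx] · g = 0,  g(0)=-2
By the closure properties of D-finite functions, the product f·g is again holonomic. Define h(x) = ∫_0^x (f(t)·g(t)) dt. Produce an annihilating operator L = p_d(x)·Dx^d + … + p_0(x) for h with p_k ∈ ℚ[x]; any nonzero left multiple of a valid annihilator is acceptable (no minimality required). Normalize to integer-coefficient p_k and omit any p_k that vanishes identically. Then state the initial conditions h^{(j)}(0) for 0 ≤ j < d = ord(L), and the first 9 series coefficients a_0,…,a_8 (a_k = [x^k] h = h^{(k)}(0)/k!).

f: a_k = 0, -3, 9/2, -9, 81/4, -243/5, 243/2, -2187/7, 6561/8, …
g: a_k = -2, -6, -9, -9, -27/4, -81/20, -81/40, -243/280, -729/2240, …
Sym-product of L_f,L_g gives L₀ (≤ ord 2).
Integrate: L := L₀·Dx.
L = 27·x·Dx + (-3 - 18·x)·Dx^2 + (1 + 3·x)·Dx^3  (order 3).
h: a_k = 0, 0, 3, 3, 9/2, 0, 243/40, -81/8, 5589/224, …
ICs: h(0) = 0, h′(0) = 0, h′′(0) = 6.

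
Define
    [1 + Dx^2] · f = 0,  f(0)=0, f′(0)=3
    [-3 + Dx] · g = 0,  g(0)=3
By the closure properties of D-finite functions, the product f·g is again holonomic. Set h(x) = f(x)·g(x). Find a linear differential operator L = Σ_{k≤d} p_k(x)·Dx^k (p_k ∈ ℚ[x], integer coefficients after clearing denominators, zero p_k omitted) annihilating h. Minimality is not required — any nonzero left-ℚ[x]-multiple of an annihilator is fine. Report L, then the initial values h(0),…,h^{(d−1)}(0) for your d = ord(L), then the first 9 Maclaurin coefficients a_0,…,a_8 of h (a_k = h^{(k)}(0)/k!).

f: a_k = 0, 3, 0, -1/2, 0, 1/40, 0, -1/1680, 0, …
g: a_k = 3, 9, 27/2, 27/2, 81/8, 243/40, 243/80, 729/560, 2187/4480, …
Product ⇒ symmetric product L₀, ord ≤ 2.
L = 10 - 6·Dx + Dx^2  (order 2).
h: a_k = 0, 9, 27, 39, 36, 237/10, 117/10, 307/70, 6/5, …
ICs: h(0) = 0, h′(0) = 9.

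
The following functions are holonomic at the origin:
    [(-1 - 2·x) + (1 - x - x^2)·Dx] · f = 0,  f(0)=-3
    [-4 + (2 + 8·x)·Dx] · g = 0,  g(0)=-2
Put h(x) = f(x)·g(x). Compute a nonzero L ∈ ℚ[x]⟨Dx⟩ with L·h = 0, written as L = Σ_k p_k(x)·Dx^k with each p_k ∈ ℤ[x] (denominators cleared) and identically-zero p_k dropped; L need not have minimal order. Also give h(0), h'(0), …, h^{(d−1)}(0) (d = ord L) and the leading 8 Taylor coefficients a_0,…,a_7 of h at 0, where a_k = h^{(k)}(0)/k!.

L = (3 + 4·x + 6·x^2) + (-1 - 3·x + 5·x^2 + 4·x^3)·Dx  (order 1).
h: a_k = 6, 18, 12, 54, 6, 228, -270, 1542, …
ICs: h(0) = 6.

f: a_k = -3, -3, -6, -9, -15, -24, -39, -63, …
g: a_k = -2, -4, 4, -8, 20, -56, 168, -528, …
L₀ := L_f ⊗_s L_g (sym. prod.), ord ≤ 1.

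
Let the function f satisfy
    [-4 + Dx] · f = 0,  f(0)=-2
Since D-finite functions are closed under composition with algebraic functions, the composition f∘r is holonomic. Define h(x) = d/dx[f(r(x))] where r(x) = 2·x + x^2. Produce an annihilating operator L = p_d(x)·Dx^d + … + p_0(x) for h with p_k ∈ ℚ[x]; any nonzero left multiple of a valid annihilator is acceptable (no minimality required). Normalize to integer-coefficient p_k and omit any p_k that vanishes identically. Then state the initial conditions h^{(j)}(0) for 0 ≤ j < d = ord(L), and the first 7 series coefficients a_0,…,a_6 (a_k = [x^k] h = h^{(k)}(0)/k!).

L = (9 + 16·x + 8·x^2) + (-1 - x)·Dx  (order 1).
h: a_k = -16, -144, -704, -7360/3, -6784, -236416/15, -1434112/45, …
ICs: h(0) = -16.

f: a_k = -2, -8, -16, -64/3, -64/3, -256/15, -512/45, …
h₀=f(r): pull back L_f along r ⇒ L₀.
Derive L from L₀ (diff closure).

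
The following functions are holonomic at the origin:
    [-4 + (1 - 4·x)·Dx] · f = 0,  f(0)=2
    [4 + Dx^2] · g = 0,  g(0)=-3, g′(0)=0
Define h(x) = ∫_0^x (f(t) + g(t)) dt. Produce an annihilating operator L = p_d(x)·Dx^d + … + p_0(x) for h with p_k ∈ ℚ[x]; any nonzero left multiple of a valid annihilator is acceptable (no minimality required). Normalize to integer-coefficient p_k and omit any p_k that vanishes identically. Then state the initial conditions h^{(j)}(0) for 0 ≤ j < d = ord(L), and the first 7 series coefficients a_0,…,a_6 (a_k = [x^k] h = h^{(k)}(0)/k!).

L = (400 - 128·x + 256·x^2)·Dx + (-36 + 176·x - 192·x^2 + 256·x^3)·Dx^2 + (100 - 32·x + 64·x^2)·Dx^3 + (-9 + 44·x - 48·x^2 + 64·x^3)·Dx^4  (order 4).
h: a_k = 0, -1, 4, 38/3, 32, 102, 1024/3, …
ICs: h(0) = 0, h′(0) = -1, h′′(0) = 8, h′′′(0) = 76.

f: a_k = 2, 8, 32, 128, 512, 2048, 8192, …
g: a_k = -3, 0, 6, 0, -2, 0, 4/15, …
f+g: L₀ = lclm(L_f,L_g), ord ≤ 1+2.
∫: right-multiply L₀ by Dx.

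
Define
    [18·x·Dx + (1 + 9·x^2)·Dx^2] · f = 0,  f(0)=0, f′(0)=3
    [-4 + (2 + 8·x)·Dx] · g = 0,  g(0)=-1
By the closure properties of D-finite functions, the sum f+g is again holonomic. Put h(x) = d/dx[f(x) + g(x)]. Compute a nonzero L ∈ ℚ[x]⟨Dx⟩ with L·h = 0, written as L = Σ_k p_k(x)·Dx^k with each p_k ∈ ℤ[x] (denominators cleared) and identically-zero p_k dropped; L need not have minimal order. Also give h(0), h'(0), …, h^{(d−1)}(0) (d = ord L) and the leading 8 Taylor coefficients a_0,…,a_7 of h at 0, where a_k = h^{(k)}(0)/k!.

L = (-36 - 360·x + 972·x^2 + 1944·x^3) + (-30 - 144·x - 18·x^2 + 3888·x^3 + 6804·x^4)·Dx + (-2 + 10·x + 108·x^2 + 306·x^3 + 1134·x^4 + 1944·x^5)·Dx^2  (order 2).
h: a_k = 1, 4, -39, 40, 103, 504, -4035, 6864, …
ICs: h(0) = 1, h′(0) = 4.

f: a_k = 0, 3, 0, -9, 0, 243/5, 0, -2187/7, …
g: a_k = -1, -2, 2, -4, 10, -28, 84, -264, …
L₀ := lclm(L_f,L_g); ord L₀ ≤ 2+1.
h₀' ⇒ L via d/dx closure of L₀.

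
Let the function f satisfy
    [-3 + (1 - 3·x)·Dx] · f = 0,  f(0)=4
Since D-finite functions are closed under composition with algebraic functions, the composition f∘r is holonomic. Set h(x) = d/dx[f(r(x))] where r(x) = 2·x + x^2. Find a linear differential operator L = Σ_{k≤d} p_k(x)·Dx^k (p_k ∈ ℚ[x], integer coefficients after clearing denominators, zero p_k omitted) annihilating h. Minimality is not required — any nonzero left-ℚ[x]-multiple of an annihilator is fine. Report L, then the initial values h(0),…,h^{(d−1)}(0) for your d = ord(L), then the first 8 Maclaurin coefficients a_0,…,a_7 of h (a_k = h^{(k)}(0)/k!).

L = (13 + 18·x + 9·x^2) + (-1 + 5·x + 9·x^2 + 3·x^3)·Dx  (order 1).
h: a_k = 24, 312, 3024, 26064, 210600, 1633608, 12319776, 91012896, …
ICs: h(0) = 24.

f: a_k = 4, 12, 36, 108, 324, 972, 2916, 8748, …
f∘r: x↦r, Dx↦Dx/r' in L_f ⇒ L₀.
Derive L from L₀ (diff closure).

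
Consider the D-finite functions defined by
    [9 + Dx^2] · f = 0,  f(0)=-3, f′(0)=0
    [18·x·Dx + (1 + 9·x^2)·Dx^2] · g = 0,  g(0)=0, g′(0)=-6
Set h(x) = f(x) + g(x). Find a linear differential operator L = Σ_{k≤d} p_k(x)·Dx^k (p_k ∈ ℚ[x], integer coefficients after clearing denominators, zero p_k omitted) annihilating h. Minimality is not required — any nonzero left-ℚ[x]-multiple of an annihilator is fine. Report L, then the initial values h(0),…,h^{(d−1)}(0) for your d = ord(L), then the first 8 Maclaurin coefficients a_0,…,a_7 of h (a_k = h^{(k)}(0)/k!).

L = (-1782·x + 20412·x^3 + 13122·x^5)·Dx + (-9 + 567·x^2 + 6561·x^4 + 6561·x^6)·Dx^2 + (-198·x + 2268·x^3 + 1458·x^5)·Dx^3 + (-1 + 63·x^2 + 729·x^4 + 729·x^6)·Dx^4  (order 4).
h: a_k = -3, -6, 27/2, 18, -81/8, -486/5, 243/80, 4374/7, …
ICs: h(0) = -3, h′(0) = -6, h′′(0) = 27, h′′′(0) = 108.

f: a_k = -3, 0, 27/2, 0, -81/8, 0, 243/80, 0, …
g: a_k = 0, -6, 0, 18, 0, -486/5, 0, 4374/7, …
Sum ⇒ L₀ = lclm(L_f,L_g) in ℚ(x)⟨Dx⟩.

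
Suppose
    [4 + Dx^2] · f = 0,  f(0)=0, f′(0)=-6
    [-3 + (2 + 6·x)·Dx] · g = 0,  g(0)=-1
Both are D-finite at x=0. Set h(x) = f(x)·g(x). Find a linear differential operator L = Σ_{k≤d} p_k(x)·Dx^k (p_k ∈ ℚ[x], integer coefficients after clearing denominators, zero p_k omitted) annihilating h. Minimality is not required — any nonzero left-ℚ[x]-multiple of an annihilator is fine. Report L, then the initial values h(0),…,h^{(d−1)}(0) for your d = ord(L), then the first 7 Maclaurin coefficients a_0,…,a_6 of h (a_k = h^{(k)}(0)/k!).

L = (43 + 96·x + 144·x^2) + (-12 - 36·x)·Dx + (4 + 24·x + 36·x^2)·Dx^2  (order 2).
h: a_k = 0, 6, 9, -43/4, 33/8, -4379/320, 21963/640, …
ICs: h(0) = 0, h′(0) = 6.

f: a_k = 0, -6, 0, 4, 0, -4/5, 0, …
g: a_k = -1, -3/2, 9/8, -27/16, 405/128, -1701/256, 15309/1024, …
Sym-product of L_f,L_g gives L₀ (≤ ord 2).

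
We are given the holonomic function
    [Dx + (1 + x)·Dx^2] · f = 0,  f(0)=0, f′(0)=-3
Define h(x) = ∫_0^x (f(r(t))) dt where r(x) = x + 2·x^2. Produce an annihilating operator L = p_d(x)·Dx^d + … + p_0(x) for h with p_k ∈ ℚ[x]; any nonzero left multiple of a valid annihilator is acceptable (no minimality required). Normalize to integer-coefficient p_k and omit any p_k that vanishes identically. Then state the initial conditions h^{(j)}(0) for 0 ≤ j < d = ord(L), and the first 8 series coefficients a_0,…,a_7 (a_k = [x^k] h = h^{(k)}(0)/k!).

f: a_k = 0, -3, 3/2, -1, 3/4, -3/5, 1/2, -3/7, …
Substitute x→r, Dx→(1/r')Dx; clear ⇒ L₀.
h=∫h₀ ⇒ L = L₀·Dx.
L = (-3 + 4·x + 8·x^2)·Dx^2 + (1 + 5·x + 6·x^2 + 8·x^3)·Dx^3  (order 3).
h: a_k = 0, 0, -3/2, -3/2, 5/4, 3/20, -11/10, 9/14, …
ICs: h(0) = 0, h′(0) = 0, h′′(0) = -3.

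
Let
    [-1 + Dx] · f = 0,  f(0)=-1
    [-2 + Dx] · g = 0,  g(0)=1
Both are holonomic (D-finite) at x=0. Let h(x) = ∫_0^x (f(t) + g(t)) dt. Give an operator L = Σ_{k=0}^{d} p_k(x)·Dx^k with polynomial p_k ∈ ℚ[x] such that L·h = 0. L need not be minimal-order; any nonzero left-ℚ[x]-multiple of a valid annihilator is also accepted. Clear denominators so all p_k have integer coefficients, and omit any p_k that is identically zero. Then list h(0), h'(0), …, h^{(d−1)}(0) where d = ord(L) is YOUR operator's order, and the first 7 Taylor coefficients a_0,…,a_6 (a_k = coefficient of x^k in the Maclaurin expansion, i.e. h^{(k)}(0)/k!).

f: a_k = -1, -1, -1/2, -1/6, -1/24, -1/120, -1/720, …
g: a_k = 1, 2, 2, 4/3, 2/3, 4/15, 4/45, …
Sum ⇒ L₀ = lclm(L_f,L_g) in ℚ(x)⟨Dx⟩.
∫: right-multiply L₀ by Dx.
L = 2·Dx - 3·Dx^2 + Dx^3  (order 3).
h: a_k = 0, 0, 1/2, 1/2, 7/24, 1/8, 31/720, …
ICs: h(0) = 0, h′(0) = 0, h′′(0) = 1.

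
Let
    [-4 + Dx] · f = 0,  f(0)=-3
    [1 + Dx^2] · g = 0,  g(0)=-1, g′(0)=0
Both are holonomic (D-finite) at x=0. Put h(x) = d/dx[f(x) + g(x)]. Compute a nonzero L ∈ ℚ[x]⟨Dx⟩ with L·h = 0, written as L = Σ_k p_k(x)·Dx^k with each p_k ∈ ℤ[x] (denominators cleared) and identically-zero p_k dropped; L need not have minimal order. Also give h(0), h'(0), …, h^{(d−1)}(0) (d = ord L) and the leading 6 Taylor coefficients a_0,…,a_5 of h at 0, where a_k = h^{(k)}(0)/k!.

L = 4 - Dx + 4·Dx^2 - Dx^3  (order 3).
h: a_k = -12, -47, -96, -769/6, -128, -12287/120, …
ICs: h(0) = -12, h′(0) = -47, h′′(0) = -192.

f: a_k = -3, -12, -24, -32, -32, -128/5, …
g: a_k = -1, 0, 1/2, 0, -1/24, 0, …
h₀=f+g: left-lcm gives L₀, ord ≤ 3.
h₀' ⇒ L via d/dx closure of L₀.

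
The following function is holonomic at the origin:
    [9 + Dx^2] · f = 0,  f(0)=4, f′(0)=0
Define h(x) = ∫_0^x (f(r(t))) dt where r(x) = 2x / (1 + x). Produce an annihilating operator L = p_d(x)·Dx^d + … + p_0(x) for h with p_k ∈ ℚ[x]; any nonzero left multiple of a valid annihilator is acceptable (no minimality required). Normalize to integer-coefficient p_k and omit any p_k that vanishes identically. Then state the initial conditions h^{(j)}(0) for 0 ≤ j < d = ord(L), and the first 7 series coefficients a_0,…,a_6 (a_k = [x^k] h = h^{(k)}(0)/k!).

f: a_k = 4, 0, -18, 0, 27/2, 0, -81/20, …
f∘r: x↦r, Dx↦Dx/r' in L_f ⇒ L₀.
∫: right-multiply L₀ by Dx.
L = 36·Dx + (2 + 6·x + 6·x^2 + 2·x^3)·Dx^2 + (1 + 4·x + 6·x^2 + 4·x^3 + x^4)·Dx^3  (order 3).
h: a_k = 0, 4, 0, -24, 36, 0, -96, …
ICs: h(0) = 0, h′(0) = 4, h′′(0) = 0.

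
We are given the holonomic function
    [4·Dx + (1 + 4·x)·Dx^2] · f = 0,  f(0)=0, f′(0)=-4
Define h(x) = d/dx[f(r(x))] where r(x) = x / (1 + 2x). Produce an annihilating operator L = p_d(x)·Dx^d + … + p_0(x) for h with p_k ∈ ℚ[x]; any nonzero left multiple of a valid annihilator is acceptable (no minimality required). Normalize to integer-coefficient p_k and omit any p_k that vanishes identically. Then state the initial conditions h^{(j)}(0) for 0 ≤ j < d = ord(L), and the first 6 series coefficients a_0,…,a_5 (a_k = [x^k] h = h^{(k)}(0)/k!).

L = (8 + 24·x) + (1 + 8·x + 12·x^2)·Dx  (order 1).
h: a_k = -4, 32, -208, 1280, -7744, 46592, …
ICs: h(0) = -4.

f: a_k = 0, -4, 8, -64/3, 64, -1024/5, …
L₀ from L_f via x↦r, Dx↦r'^{-1}Dx.
h₀' ⇒ L via d/dx closure of L₀.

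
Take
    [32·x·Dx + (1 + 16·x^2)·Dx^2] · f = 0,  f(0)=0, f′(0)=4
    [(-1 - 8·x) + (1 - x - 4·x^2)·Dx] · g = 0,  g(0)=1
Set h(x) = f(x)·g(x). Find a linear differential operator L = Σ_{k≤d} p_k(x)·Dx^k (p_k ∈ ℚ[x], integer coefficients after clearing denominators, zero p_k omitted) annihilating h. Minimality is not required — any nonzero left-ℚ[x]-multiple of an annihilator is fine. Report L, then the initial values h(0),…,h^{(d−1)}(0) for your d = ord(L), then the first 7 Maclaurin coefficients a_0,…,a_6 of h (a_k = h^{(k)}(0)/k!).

f: a_k = 0, 4, 0, -64/3, 0, 1024/5, 0, …
g: a_k = 1, 1, 5, 9, 29, 65, 181, …
f·g: L₀ = L_f ⊗_s L_g, ord ≤ 2·1.
L = (8 + 32·x + 384·x^2) + (2 - 16·x + 64·x^2 + 384·x^3)·Dx + (-1 + x - 12·x^2 + 16·x^3 + 64·x^4)·Dx^2  (order 2).
h: a_k = 0, 4, 4, -4/3, 44/3, 3212/15, 1364/5, …
ICs: h(0) = 0, h′(0) = 4.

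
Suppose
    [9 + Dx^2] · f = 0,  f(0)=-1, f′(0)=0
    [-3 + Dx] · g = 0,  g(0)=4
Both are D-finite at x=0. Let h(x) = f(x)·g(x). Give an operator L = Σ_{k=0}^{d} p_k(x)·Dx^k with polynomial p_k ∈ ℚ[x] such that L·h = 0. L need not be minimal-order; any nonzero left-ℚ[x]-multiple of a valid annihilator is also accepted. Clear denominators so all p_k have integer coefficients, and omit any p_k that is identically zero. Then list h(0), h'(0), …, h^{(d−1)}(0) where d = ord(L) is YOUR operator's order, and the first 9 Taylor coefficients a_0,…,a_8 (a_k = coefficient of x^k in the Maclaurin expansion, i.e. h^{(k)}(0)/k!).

f: a_k = -1, 0, 9/2, 0, -27/8, 0, 81/80, 0, -729/4480, …
g: a_k = 4, 12, 18, 18, 27/2, 81/10, 81/20, 243/140, 729/1120, …
f·g: L₀ = L_f ⊗_s L_g, ord ≤ 2·1.
L = 18 - 6·Dx + Dx^2  (order 2).
h: a_k = -4, -12, 0, 36, 54, 162/5, 0, -486/35, -729/70, …
ICs: h(0) = -4, h′(0) = -12.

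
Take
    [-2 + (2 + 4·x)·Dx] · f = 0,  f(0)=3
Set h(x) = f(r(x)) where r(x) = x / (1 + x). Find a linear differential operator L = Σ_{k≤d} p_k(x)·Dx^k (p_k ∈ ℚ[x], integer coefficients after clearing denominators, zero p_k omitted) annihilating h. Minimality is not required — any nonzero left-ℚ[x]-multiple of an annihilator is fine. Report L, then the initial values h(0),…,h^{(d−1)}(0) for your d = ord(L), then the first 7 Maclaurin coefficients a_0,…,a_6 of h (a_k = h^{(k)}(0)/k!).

f: a_k = 3, 3, -3/2, 3/2, -15/8, 21/8, -63/16, …
Change of var in L_f (x↦r) gives L₀.
L = -1 + (1 + 4·x + 3·x^2)·Dx  (order 1).
h: a_k = 3, 3, -9/2, 15/2, -111/8, 225/8, -981/16, …
ICs: h(0) = 3.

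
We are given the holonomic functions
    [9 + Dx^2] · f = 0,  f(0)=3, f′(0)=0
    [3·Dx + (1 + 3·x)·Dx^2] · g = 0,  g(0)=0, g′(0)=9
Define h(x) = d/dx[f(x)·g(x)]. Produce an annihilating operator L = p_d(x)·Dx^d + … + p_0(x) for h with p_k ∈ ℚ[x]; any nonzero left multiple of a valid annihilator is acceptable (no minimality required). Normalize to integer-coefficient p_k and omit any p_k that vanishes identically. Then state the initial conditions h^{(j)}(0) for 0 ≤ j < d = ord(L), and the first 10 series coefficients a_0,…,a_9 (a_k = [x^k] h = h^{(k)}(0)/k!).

L = (-675 - 3564·x - 10206·x^2 + 8748·x^3 + 94041·x^4 + 157464·x^5 + 78732·x^6) + (-216 - 864·x + 1620·x^2 + 14580·x^3 + 29160·x^4 + 17496·x^5)·Dx + (-84 - 396·x - 378·x^2 + 5832·x^3 + 23814·x^4 + 34992·x^5 + 17496·x^6)·Dx^2 + (-24 - 96·x + 180·x^2 + 1620·x^3 + 3240·x^4 + 1944·x^5)·Dx^3 + (-1 + 84·x^2 + 540·x^3 + 1485·x^4 + 1944·x^5 + 972·x^6)·Dx^4  (order 4).
h: a_k = 27, -81, -243/2, 0, 6561/8, -19683/8, 610173/80, -242757/10, 67965399/896, -210037293/896, …
ICs: h(0) = 27, h′(0) = -81, h′′(0) = -243, h′′′(0) = 0.

f: a_k = 3, 0, -27/2, 0, 81/8, 0, -243/80, 0, 2187/4480, 0, …
g: a_k = 0, 9, -27/2, 27, -243/4, 729/5, -729/2, 6561/7, -19683/8, 6561, …
f·g: L₀ = L_f ⊗_s L_g, ord ≤ 2·2.
Derive L from L₀ (diff closure).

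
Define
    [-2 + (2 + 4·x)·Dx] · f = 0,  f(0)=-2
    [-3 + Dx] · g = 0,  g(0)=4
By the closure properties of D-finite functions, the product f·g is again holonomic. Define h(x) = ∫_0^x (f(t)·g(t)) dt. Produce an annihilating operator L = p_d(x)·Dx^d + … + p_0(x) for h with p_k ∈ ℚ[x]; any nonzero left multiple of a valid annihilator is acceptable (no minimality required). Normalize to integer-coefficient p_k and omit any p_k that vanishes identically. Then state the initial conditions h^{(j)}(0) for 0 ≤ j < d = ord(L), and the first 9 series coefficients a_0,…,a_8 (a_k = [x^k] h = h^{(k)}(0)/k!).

L = (-4 - 6·x)·Dx + (1 + 2·x)·Dx^2  (order 2).
h: a_k = 0, -8, -16, -56/3, -16, -52/5, -88/15, -12/5, -48/35, …
ICs: h(0) = 0, h′(0) = -8.

f: a_k = -2, -2, 1, -1, 5/4, -7/4, 21/8, -33/8, 429/64, …
g: a_k = 4, 12, 18, 18, 27/2, 81/10, 81/20, 243/140, 729/1120, …
L₀ := L_f ⊗_s L_g (sym. prod.), ord ≤ 1.
h=∫h₀ ⇒ L = L₀·Dx.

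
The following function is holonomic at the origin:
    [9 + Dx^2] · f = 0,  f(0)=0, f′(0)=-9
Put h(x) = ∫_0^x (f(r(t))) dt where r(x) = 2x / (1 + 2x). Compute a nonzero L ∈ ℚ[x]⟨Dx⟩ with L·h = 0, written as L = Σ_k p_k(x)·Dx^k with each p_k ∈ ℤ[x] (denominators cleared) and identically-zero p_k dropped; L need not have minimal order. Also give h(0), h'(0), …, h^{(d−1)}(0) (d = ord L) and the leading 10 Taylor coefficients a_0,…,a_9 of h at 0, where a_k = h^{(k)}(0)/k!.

L = 36·Dx + (4 + 24·x + 48·x^2 + 32·x^3)·Dx^2 + (1 + 8·x + 24·x^2 + 32·x^3 + 16·x^4)·Dx^3  (order 3).
h: a_k = 0, 0, -9, 12, 9, -504/5, 1758/5, -6120/7, 58059/35, -10096/5, …
ICs: h(0) = 0, h′(0) = 0, h′′(0) = -18.

f: a_k = 0, -9, 0, 27/2, 0, -243/40, 0, 729/560, 0, -729/4480, …
Change of var in L_f (x↦r) gives L₀.
h=∫h₀ ⇒ L = L₀·Dx.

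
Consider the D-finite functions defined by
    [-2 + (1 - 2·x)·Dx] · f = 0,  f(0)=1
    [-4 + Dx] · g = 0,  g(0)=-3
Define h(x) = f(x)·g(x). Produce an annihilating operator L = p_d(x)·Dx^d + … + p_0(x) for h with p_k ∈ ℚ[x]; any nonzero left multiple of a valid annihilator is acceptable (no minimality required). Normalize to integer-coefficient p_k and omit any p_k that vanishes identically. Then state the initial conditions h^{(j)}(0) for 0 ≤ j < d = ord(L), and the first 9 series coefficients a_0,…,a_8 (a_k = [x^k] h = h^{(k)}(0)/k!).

f: a_k = 1, 2, 4, 8, 16, 32, 64, 128, 256, …
g: a_k = -3, -12, -24, -32, -32, -128/5, -256/15, -1024/105, -512/105, …
L₀ := L_f ⊗_s L_g (sym. prod.), ord ≤ 1.
L = (6 - 8·x) + (-1 + 2·x)·Dx  (order 1).
h: a_k = -3, -18, -60, -152, -336, -3488/5, -21184/15, -19840/7, -595712/105, …
ICs: h(0) = -3.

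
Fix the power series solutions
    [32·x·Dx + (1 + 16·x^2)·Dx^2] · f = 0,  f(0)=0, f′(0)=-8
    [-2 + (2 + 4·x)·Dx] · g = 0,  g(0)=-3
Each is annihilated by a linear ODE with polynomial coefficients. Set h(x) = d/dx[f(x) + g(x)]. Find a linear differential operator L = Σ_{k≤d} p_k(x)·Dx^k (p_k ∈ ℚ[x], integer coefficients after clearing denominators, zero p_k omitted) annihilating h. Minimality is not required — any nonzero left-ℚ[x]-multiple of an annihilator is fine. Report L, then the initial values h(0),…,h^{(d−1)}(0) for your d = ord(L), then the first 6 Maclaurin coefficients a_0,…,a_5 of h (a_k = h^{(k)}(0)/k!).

L = (-32 - 160·x + 1536·x^2 + 1536·x^3) + (-35 - 128·x + 1312·x^2 + 6144·x^3 + 5376·x^4)·Dx + (-1 + 30·x + 96·x^2 + 576·x^3 + 1792·x^4 + 1536·x^5)·Dx^2  (order 2).
h: a_k = -11, 3, 247/2, 15/2, -16489/8, 189/8, …
ICs: h(0) = -11, h′(0) = 3.

f: a_k = 0, -8, 0, 128/3, 0, -2048/5, …
g: a_k = -3, -3, 3/2, -3/2, 15/8, -21/8, …
L₀ := lclm(L_f,L_g); ord L₀ ≤ 2+1.
h=h₀': d/dx-closure on L₀ ⇒ L.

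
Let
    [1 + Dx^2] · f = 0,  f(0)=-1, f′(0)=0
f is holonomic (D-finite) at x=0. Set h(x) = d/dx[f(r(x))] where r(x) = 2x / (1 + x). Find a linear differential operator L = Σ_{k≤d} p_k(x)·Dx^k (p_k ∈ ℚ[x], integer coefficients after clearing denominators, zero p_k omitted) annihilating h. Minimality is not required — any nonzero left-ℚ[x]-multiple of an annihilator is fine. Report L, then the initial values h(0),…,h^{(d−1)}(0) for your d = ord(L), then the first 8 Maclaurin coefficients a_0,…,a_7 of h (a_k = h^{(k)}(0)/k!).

f: a_k = -1, 0, 1/2, 0, -1/24, 0, 1/720, 0, …
h₀=f(r): pull back L_f along r ⇒ L₀.
Differentiate: ansatz ord ≤ ord L₀ ⇒ L.
L = (10 + 12·x + 6·x^2) + (6 + 18·x + 18·x^2 + 6·x^3)·Dx + (1 + 4·x + 6·x^2 + 4·x^3 + x^4)·Dx^2  (order 2).
h: a_k = 0, 4, -12, 64/3, -80/3, 308/15, 28/5, -18832/315, …
ICs: h(0) = 0, h′(0) = 4.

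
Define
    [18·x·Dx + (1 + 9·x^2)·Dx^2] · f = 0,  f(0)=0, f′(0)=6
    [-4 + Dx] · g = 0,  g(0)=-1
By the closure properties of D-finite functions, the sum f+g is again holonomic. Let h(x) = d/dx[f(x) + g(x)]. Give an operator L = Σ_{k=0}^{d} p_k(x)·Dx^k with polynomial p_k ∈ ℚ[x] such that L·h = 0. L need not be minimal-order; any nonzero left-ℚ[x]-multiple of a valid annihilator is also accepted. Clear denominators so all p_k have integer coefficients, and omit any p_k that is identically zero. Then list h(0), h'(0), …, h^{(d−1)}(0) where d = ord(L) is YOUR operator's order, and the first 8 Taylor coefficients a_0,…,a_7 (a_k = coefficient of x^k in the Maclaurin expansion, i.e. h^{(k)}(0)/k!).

f: a_k = 0, 6, 0, -18, 0, 486/5, 0, -4374/7, …
g: a_k = -1, -4, -8, -32/3, -32/3, -128/15, -256/45, -1024/315, …
Weyl lclm of L_f,L_g ⇒ L₀ (ord ≤ 3).
h=h₀': d/dx-closure on L₀ ⇒ L.
L = (36 - 144·x - 972·x^2 - 1296·x^3) + (-17 + 99·x^2 - 648·x^4)·Dx + (2 + 9·x + 36·x^2 + 81·x^3 + 162·x^4)·Dx^2  (order 2).
h: a_k = 2, -16, -86, -128/3, 1330/3, -512/15, -197854/45, -4096/315, …
ICs: h(0) = 2, h′(0) = -16.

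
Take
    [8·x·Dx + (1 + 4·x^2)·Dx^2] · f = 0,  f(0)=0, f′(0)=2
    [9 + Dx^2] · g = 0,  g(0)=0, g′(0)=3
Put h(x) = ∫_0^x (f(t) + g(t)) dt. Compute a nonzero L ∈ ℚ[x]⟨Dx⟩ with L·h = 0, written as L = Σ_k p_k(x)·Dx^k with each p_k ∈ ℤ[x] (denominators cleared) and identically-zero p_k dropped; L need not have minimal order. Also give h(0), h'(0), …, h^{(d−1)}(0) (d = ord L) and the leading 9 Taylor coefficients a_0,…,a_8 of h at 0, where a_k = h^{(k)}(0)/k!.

L = (-2808·x + 19008·x^3 + 10368·x^5)·Dx^2 + (9 + 1548·x^2 + 7344·x^4 + 5184·x^6)·Dx^3 + (-312·x + 2112·x^3 + 1152·x^5)·Dx^4 + (1 + 172·x^2 + 816·x^4 + 576·x^6)·Dx^5  (order 5).
h: a_k = 0, 0, 5/2, 0, -43/24, 0, 337/240, 0, -10483/4480, …
ICs: h(0) = 0, h′(0) = 0, h′′(0) = 5, h′′′(0) = 0, h′′′′(0) = -43.

f: a_k = 0, 2, 0, -8/3, 0, 32/5, 0, -128/7, 0, …
g: a_k = 0, 3, 0, -9/2, 0, 81/40, 0, -243/560, 0, …
h₀=f+g: left-lcm gives L₀, ord ≤ 4.
h=∫₀ˣh₀: take L = L₀·Dx.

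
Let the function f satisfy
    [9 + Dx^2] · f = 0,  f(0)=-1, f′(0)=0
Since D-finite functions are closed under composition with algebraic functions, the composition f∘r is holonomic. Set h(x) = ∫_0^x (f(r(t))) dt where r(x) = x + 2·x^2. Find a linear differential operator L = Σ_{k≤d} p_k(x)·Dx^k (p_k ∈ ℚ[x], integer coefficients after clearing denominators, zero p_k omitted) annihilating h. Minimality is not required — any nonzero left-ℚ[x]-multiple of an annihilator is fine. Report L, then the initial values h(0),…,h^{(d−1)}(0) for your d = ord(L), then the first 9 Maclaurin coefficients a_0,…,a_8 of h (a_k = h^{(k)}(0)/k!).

L = (9 + 108·x + 432·x^2 + 576·x^3)·Dx - 4·Dx^2 + (1 + 4·x)·Dx^3  (order 3).
h: a_k = 0, -1, 0, 3/2, 9/2, 117/40, -9/2, -6399/560, -1917/160, …
ICs: h(0) = 0, h′(0) = -1, h′′(0) = 0.

f: a_k = -1, 0, 9/2, 0, -27/8, 0, 81/80, 0, -729/4480, …
f∘r: x↦r, Dx↦Dx/r' in L_f ⇒ L₀.
∫: right-multiply L₀ by Dx.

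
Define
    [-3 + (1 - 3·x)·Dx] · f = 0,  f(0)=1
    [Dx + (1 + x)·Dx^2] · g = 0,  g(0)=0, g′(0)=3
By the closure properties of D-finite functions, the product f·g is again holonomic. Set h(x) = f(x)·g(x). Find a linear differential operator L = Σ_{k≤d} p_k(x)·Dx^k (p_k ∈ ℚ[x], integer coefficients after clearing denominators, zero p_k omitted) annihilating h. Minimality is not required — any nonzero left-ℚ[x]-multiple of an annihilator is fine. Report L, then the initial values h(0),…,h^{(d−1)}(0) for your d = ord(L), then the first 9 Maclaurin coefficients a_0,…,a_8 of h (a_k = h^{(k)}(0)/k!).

f: a_k = 1, 3, 9, 27, 81, 243, 729, 2187, 6561, …
g: a_k = 0, 3, -3/2, 1, -3/4, 3/5, -1/2, 3/7, -3/8, …
h₀=f·g: eliminate ⇒ L₀, order ≤ 1·2.
L = 3 + (5 + 9·x)·Dx + (-1 + 2·x + 3·x^2)·Dx^2  (order 2).
h: a_k = 0, 3, 15/2, 47/2, 279/4, 4197/20, 12581/20, 264261/140, 1585461/280, …
ICs: h(0) = 0, h′(0) = 3.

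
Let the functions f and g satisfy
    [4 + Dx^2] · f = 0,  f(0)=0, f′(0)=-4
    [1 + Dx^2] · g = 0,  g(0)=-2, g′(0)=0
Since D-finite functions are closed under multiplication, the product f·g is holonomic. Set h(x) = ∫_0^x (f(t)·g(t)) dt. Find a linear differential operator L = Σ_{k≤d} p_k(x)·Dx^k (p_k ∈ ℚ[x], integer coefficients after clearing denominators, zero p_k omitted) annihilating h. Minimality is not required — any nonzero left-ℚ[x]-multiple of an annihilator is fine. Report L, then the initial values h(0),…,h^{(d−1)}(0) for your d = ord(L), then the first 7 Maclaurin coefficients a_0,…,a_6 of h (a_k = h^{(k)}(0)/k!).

f: a_k = 0, -4, 0, 8/3, 0, -8/15, 0, …
g: a_k = -2, 0, 1, 0, -1/12, 0, 1/360, …
Sym-product of L_f,L_g gives L₀ (≤ ord 4).
Integrate: L := L₀·Dx.
L = 9·Dx + 10·Dx^3 + Dx^5  (order 5).
h: a_k = 0, 0, 4, 0, -7/3, 0, 61/90, …
ICs: h(0) = 0, h′(0) = 0, h′′(0) = 8, h′′′(0) = 0, h′′′′(0) = -56.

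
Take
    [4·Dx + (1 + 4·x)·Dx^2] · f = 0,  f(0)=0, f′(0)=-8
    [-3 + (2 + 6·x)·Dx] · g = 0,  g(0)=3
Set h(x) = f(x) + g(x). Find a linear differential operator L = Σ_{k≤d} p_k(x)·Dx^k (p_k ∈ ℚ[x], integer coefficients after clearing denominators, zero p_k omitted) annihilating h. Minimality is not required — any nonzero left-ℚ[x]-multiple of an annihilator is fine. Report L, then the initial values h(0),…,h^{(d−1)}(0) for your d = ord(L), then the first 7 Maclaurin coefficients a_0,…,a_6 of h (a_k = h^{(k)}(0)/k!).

f: a_k = 0, -8, 16, -128/3, 128, -2048/5, 4096/3, …
g: a_k = 3, 9/2, -27/8, 81/16, -1215/128, 5103/256, -45927/1024, …
Sum ⇒ L₀ = lclm(L_f,L_g) in ℚ(x)⟨Dx⟩.
L = (84 + 144·x)·Dx + (101 + 552·x + 720·x^2)·Dx^2 + (10 + 94·x + 288·x^2 + 288·x^3)·Dx^3  (order 3).
h: a_k = 3, -7/2, 101/8, -1805/48, 15169/128, -498773/1280, 4056523/3072, …
ICs: h(0) = 3, h′(0) = -7/2, h′′(0) = 101/4.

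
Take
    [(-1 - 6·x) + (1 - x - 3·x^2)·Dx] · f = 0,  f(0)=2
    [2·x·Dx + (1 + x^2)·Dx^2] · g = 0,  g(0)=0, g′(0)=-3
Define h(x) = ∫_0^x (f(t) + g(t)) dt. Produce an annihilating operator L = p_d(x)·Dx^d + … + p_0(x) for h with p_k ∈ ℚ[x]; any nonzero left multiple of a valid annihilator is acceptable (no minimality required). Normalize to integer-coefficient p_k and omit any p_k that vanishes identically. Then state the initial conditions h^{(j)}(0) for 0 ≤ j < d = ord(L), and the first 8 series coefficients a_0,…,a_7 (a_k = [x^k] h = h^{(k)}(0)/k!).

f: a_k = 2, 2, 8, 14, 38, 80, 194, 434, …
g: a_k = 0, -3, 0, 1, 0, -3/5, 0, 3/7, …
L₀ := lclm(L_f,L_g); ord L₀ ≤ 1+2.
h=∫₀ˣh₀: take L = L₀·Dx.
L = (-8 + 32·x + 300·x^2 + 504·x^3 + 1134·x^4 + 162·x^6)·Dx^2 + (22 + 148·x + 184·x^2 + 576·x^3 + 441·x^4 + 918·x^5 + 27·x^6 + 162·x^7)·Dx^3 + (-4 - 6·x - 18·x^2 + 60·x^3 + 85·x^4 + 75·x^5 + 126·x^6 + 9·x^7 + 27·x^8)·Dx^4  (order 4).
h: a_k = 0, 2, -1/2, 8/3, 15/4, 38/5, 397/30, 194/7, …
ICs: h(0) = 0, h′(0) = 2, h′′(0) = -1, h′′′(0) = 16.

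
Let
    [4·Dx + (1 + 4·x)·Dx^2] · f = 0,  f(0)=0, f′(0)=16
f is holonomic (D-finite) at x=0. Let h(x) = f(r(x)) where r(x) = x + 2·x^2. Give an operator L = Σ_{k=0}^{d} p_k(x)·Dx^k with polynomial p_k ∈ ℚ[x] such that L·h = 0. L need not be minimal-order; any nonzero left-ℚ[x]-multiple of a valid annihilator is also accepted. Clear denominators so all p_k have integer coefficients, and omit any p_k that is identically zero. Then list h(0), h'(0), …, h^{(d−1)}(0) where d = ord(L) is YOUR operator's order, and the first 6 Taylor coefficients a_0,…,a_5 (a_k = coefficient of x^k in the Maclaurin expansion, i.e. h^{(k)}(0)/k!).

L = (16·x + 32·x^2)·Dx + (1 + 8·x + 24·x^2 + 32·x^3)·Dx^2  (order 2).
h: a_k = 0, 16, 0, -128/3, 128, -1024/5, …
ICs: h(0) = 0, h′(0) = 16.

f: a_k = 0, 16, -32, 256/3, -256, 4096/5, …
Change of var in L_f (x↦r) gives L₀.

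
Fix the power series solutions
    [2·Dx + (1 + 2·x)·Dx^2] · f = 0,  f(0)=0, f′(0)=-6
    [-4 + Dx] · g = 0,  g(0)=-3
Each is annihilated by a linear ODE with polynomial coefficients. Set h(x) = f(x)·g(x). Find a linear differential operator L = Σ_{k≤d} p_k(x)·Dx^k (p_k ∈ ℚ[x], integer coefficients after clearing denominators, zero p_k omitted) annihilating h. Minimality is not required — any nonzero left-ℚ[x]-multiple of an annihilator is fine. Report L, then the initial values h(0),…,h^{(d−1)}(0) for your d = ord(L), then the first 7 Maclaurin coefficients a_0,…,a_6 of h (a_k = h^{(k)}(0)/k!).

f: a_k = 0, -6, 6, -8, 12, -96/5, 32, …
g: a_k = -3, -12, -24, -32, -32, -128/5, -256/15, …
f·g: L₀ = L_f ⊗_s L_g, ord ≤ 2·1.
L = (8 + 32·x) + (-6 - 16·x)·Dx + (1 + 2·x)·Dx^2  (order 2).
h: a_k = 0, 18, 54, 96, 108, 528/5, 64, …
ICs: h(0) = 0, h′(0) = 18.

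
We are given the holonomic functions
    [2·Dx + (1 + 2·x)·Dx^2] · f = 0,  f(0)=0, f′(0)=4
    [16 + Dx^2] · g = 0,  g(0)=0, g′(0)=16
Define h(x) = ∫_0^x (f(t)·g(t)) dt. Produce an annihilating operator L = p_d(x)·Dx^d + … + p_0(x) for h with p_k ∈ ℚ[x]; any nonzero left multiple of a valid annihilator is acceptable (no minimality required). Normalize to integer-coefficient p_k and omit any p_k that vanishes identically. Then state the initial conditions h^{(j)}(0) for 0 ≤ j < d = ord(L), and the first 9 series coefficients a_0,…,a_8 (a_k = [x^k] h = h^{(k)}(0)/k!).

f: a_k = 0, 4, -4, 16/3, -8, 64/5, -64/3, 256/7, -64, …
g: a_k = 0, 16, 0, -128/3, 0, 512/15, 0, -4096/315, 0, …
Sym-product of L_f,L_g gives L₀ (≤ ord 4).
h=∫₀ˣh₀: take L = L₀·Dx.
L = (2688 + 27648·x + 93184·x^2 + 131072·x^3 + 65536·x^4)·Dx + (896 + 5888·x + 12288·x^2 + 8192·x^3)·Dx^2 + (408 + 3712·x + 11904·x^2 + 16384·x^3 + 8192·x^4)·Dx^3 + (56 + 368·x + 768·x^2 + 512·x^3)·Dx^4 + (15 + 124·x + 380·x^2 + 512·x^3 + 256·x^4)·Dx^5  (order 5).
h: a_k = 0, 0, 0, 64/3, -16, -256/15, 64/9, 1024/63, -256/15, …
ICs: h(0) = 0, h′(0) = 0, h′′(0) = 0, h′′′(0) = 128, h′′′′(0) = -384.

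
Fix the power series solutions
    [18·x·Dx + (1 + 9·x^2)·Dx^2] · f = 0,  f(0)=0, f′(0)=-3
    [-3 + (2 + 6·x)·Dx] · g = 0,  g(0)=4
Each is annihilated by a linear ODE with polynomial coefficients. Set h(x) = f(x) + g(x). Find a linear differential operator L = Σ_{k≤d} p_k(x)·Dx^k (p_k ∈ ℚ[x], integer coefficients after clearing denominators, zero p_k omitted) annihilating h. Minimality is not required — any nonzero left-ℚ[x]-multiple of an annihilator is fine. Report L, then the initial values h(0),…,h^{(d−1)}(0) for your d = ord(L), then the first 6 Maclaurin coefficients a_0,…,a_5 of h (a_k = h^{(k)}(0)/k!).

L = (-36 - 270·x + 972·x^2 + 1458·x^3)·Dx + (-33 - 144·x + 270·x^2 + 3888·x^3 + 5103·x^4)·Dx^2 + (-2 + 18·x + 108·x^2 + 324·x^3 + 1134·x^4 + 1458·x^5)·Dx^3  (order 3).
h: a_k = 4, 3, -9/2, 63/4, -405/32, -7047/320, …
ICs: h(0) = 4, h′(0) = 3, h′′(0) = -9.

f: a_k = 0, -3, 0, 9, 0, -243/5, …
g: a_k = 4, 6, -9/2, 27/4, -405/32, 1701/64, …
f+g: L₀ = lclm(L_f,L_g), ord ≤ 2+1.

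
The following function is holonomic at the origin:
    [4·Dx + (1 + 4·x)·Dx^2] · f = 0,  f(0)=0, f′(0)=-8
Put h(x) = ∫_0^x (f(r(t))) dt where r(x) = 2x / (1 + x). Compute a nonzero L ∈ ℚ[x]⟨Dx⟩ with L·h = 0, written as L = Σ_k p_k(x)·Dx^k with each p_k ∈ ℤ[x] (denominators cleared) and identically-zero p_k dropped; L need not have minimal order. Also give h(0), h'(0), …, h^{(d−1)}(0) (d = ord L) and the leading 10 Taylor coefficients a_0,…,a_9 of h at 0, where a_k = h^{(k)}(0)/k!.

f: a_k = 0, -8, 16, -128/3, 128, -2048/5, 4096/3, -32768/7, 16384, -524288/9, …
f∘r: x↦r, Dx↦Dx/r' in L_f ⇒ L₀.
h=∫₀ˣh₀: take L = L₀·Dx.
L = (10 + 18·x)·Dx^2 + (1 + 10·x + 9·x^2)·Dx^3  (order 3).
h: a_k = 0, 0, -8, 80/3, -364/3, 656, -59048/15, 75920/3, -1195742/7, 10761680/9, …
ICs: h(0) = 0, h′(0) = 0, h′′(0) = -16.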